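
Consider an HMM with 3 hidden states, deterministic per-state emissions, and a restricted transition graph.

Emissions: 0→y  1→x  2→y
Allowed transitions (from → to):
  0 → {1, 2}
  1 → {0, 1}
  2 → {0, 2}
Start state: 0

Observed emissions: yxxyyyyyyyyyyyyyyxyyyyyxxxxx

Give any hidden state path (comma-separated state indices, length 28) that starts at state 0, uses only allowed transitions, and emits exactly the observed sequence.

0,1,1,0,2,0,2,0,2,0,2,0,2,0,2,2,0,1,0,2,2,2,0,1,1,1,1,1

  pos 0: y in {0,2}, choose 0; start
  pos 1: x in {1}, choose 1; 0->1 ok
  pos 2: x in {1}, choose 1; 1->1 ok
  pos 3: y in {0,2}, choose 0; 1->0 ok
  pos 4: y in {0,2}, choose 2; 0->2 ok
  pos 5: y in {0,2}, choose 0; 2->0 ok
  pos 6: y in {0,2}, choose 2; 0->2 ok
  pos 7: y in {0,2}, choose 0; 2->0 ok
  pos 8: y in {0,2}, choose 2; 0->2 ok
  pos 9: y in {0,2}, choose 0; 2->0 ok
  pos 10: y in {0,2}, choose 2; 0->2 ok
  pos 11: y in {0,2}, choose 0; 2->0 ok
  pos 12: y in {0,2}, choose 2; 0->2 ok
  pos 13: y in {0,2}, choose 0; 2->0 ok
  pos 14: y in {0,2}, choose 2; 0->2 ok
  pos 15: y in {0,2}, choose 2; 2->2 ok
  pos 16: y in {0,2}, choose 0; 2->0 ok
  pos 17: x in {1}, choose 1; 0->1 ok
  pos 18: y in {0,2}, choose 0; 1->0 ok
  pos 19: y in {0,2}, choose 2; 0->2 ok
  pos 20: y in {0,2}, choose 2; 2->2 ok
  pos 21: y in {0,2}, choose 2; 2->2 ok
  pos 22: y in {0,2}, choose 0; 2->0 ok
  pos 23: x in {1}, choose 1; 0->1 ok
  pos 24: x in {1}, choose 1; 1->1 ok
  pos 25: x in {1}, choose 1; 1->1 ok
  pos 26: x in {1}, choose 1; 1->1 ok
  pos 27: x in {1}, choose 1; 1->1 ok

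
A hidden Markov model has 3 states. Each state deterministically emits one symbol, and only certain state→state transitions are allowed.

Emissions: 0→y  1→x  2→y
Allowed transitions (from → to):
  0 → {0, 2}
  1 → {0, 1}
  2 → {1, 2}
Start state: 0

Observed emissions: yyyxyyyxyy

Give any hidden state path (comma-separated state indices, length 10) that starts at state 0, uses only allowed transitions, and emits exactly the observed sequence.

0,2,2,1,0,2,2,1,0,2

  pos 0: y in {0,2}, choose 0; start
  pos 1: y in {0,2}, choose 2; 0->2 ok
  pos 2: y in {0,2}, choose 2; 2->2 ok
  pos 3: x in {1}, choose 1; 2->1 ok
  pos 4: y in {0,2}, choose 0; 1->0 ok
  pos 5: y in {0,2}, choose 2; 0->2 ok
  pos 6: y in {0,2}, choose 2; 2->2 ok
  pos 7: x in {1}, choose 1; 2->1 ok
  pos 8: y in {0,2}, choose 0; 1->0 ok
  pos 9: y in {0,2}, choose 2; 0->2 ok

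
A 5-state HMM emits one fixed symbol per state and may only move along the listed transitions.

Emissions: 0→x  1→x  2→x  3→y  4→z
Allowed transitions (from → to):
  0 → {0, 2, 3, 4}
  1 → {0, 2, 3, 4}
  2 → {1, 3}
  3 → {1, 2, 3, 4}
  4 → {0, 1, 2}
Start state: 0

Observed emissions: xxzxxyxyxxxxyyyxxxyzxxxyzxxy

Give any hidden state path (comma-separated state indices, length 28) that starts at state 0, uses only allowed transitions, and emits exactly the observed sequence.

  pos 0: x in {0,1,2}, choose 0; start
  pos 1: x in {0,1,2}, choose 0; 0->0 ok
  pos 2: z in {4}, choose 4; 0->4 ok
  pos 3: x in {0,1,2}, choose 0; 4->0 ok
  pos 4: x in {0,1,2}, choose 2; 0->2 ok
  pos 5: y in {3}, choose 3; 2->3 ok
  pos 6: x in {0,1,2}, choose 2; 3->2 ok
  pos 7: y in {3}, choose 3; 2->3 ok
  pos 8: x in {0,1,2}, choose 2; 3->2 ok
  pos 9: x in {0,1,2}, choose 1; 2->1 ok
  pos 10: x in {0,1,2}, choose 0; 1->0 ok
  pos 11: x in {0,1,2}, choose 2; 0->2 ok
  pos 12: y in {3}, choose 3; 2->3 ok
  pos 13: y in {3}, choose 3; 3->3 ok
  pos 14: y in {3}, choose 3; 3->3 ok
  pos 15: x in {0,1,2}, choose 2; 3->2 ok
  pos 16: x in {0,1,2}, choose 1; 2->1 ok
  pos 17: x in {0,1,2}, choose 0; 1->0 ok
  pos 18: y in {3}, choose 3; 0->3 ok
  pos 19: z in {4}, choose 4; 3->4 ok
  pos 20: x in {0,1,2}, choose 0; 4->0 ok
  pos 21: x in {0,1,2}, choose 2; 0->2 ok
  pos 22: x in {0,1,2}, choose 1; 2->1 ok
  pos 23: y in {3}, choose 3; 1->3 ok
  pos 24: z in {4}, choose 4; 3->4 ok
  pos 25: x in {0,1,2}, choose 1; 4->1 ok
  pos 26: x in {0,1,2}, choose 2; 1->2 ok
  pos 27: y in {3}, choose 3; 2->3 ok

0,0,4,0,2,3,2,3,2,1,0,2,3,3,3,2,1,0,3,4,0,2,1,3,4,1,2,3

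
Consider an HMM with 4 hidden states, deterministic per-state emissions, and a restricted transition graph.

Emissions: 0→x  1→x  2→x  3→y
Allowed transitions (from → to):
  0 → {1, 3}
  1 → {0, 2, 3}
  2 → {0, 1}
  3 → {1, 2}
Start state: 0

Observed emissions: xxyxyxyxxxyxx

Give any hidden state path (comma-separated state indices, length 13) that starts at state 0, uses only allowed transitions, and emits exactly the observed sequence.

  0: obs=x cand={0,1,2} pick 0 [start]
  1: obs=x cand={0,1,2} pick 1 [0->1 ok]
  2: obs=y cand={3} pick 3 [1->3 ok]
  3: obs=x cand={0,1,2} pick 1 [3->1 ok]
  4: obs=y cand={3} pick 3 [1->3 ok]
  5: obs=x cand={0,1,2} pick 1 [3->1 ok]
  6: obs=y cand={3} pick 3 [1->3 ok]
  7: obs=x cand={0,1,2} pick 2 [3->2 ok]
  8: obs=x cand={0,1,2} pick 0 [2->0 ok]
  9: obs=x cand={0,1,2} pick 1 [0->1 ok]
  10: obs=y cand={3} pick 3 [1->3 ok]
  11: obs=x cand={0,1,2} pick 2 [3->2 ok]
  12: obs=x cand={0,1,2} pick 0 [2->0 ok]

0,1,3,1,3,1,3,2,0,1,3,2,0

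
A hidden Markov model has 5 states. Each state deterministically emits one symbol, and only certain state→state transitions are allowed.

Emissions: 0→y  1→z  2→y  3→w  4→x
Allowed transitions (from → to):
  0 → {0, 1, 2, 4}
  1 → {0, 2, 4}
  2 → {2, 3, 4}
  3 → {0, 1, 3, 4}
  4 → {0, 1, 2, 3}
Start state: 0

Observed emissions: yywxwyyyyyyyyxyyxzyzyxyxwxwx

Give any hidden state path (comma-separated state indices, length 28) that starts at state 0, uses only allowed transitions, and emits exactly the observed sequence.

0,2,3,4,3,0,0,0,2,2,2,2,2,4,0,0,4,1,0,1,0,4,2,4,3,4,3,4

  0: obs=y cand={0,2} pick 0 [start]
  1: obs=y cand={0,2} pick 2 [0->2 ok]
  2: obs=w cand={3} pick 3 [2->3 ok]
  3: obs=x cand={4} pick 4 [3->4 ok]
  4: obs=w cand={3} pick 3 [4->3 ok]
  5: obs=y cand={0,2} pick 0 [3->0 ok]
  6: obs=y cand={0,2} pick 0 [0->0 ok]
  7: obs=y cand={0,2} pick 0 [0->0 ok]
  8: obs=y cand={0,2} pick 2 [0->2 ok]
  9: obs=y cand={0,2} pick 2 [2->2 ok]
  10: obs=y cand={0,2} pick 2 [2->2 ok]
  11: obs=y cand={0,2} pick 2 [2->2 ok]
  12: obs=y cand={0,2} pick 2 [2->2 ok]
  13: obs=x cand={4} pick 4 [2->4 ok]
  14: obs=y cand={0,2} pick 0 [4->0 ok]
  15: obs=y cand={0,2} pick 0 [0->0 ok]
  16: obs=x cand={4} pick 4 [0->4 ok]
  17: obs=z cand={1} pick 1 [4->1 ok]
  18: obs=y cand={0,2} pick 0 [1->0 ok]
  19: obs=z cand={1} pick 1 [0->1 ok]
  20: obs=y cand={0,2} pick 0 [1->0 ok]
  21: obs=x cand={4} pick 4 [0->4 ok]
  22: obs=y cand={0,2} pick 2 [4->2 ok]
  23: obs=x cand={4} pick 4 [2->4 ok]
  24: obs=w cand={3} pick 3 [4->3 ok]
  25: obs=x cand={4} pick 4 [3->4 ok]
  26: obs=w cand={3} pick 3 [4->3 ok]
  27: obs=x cand={4} pick 4 [3->4 ok]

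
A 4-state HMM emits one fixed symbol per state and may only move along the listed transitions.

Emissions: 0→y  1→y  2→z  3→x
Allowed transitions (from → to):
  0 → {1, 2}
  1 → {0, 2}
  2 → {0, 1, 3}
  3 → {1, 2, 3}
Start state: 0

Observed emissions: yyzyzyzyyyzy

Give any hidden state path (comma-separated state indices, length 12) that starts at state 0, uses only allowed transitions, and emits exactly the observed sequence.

0,1,2,1,2,0,2,0,1,0,2,1

  [0] y  {0,1}  => 0  start
  [1] y  {0,1}  => 1  0->1 ok
  [2] z  {2}  => 2  1->2 ok
  [3] y  {0,1}  => 1  2->1 ok
  [4] z  {2}  => 2  1->2 ok
  [5] y  {0,1}  => 0  2->0 ok
  [6] z  {2}  => 2  0->2 ok
  [7] y  {0,1}  => 0  2->0 ok
  [8] y  {0,1}  => 1  0->1 ok
  [9] y  {0,1}  => 0  1->0 ok
  [10] z  {2}  => 2  0->2 ok
  [11] y  {0,1}  => 1  2->1 ok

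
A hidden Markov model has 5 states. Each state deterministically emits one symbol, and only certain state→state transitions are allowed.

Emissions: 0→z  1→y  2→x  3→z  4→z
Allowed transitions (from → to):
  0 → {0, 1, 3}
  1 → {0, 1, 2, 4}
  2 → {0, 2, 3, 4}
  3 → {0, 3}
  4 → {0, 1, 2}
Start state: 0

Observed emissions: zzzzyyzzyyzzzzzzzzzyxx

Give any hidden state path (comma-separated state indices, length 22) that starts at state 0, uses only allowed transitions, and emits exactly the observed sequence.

  t0 'z' -> {0,3,4}, take 0 (start)
  t1 'z' -> {0,3,4}, take 3 (0->3 ok)
  t2 'z' -> {0,3,4}, take 3 (3->3 ok)
  t3 'z' -> {0,3,4}, take 0 (3->0 ok)
  t4 'y' -> {1}, take 1 (0->1 ok)
  t5 'y' -> {1}, take 1 (1->1 ok)
  t6 'z' -> {0,3,4}, take 4 (1->4 ok)
  t7 'z' -> {0,3,4}, take 0 (4->0 ok)
  t8 'y' -> {1}, take 1 (0->1 ok)
  t9 'y' -> {1}, take 1 (1->1 ok)
  t10 'z' -> {0,3,4}, take 0 (1->0 ok)
  t11 'z' -> {0,3,4}, take 0 (0->0 ok)
  t12 'z' -> {0,3,4}, take 3 (0->3 ok)
  t13 'z' -> {0,3,4}, take 3 (3->3 ok)
  t14 'z' -> {0,3,4}, take 3 (3->3 ok)
  t15 'z' -> {0,3,4}, take 0 (3->0 ok)
  t16 'z' -> {0,3,4}, take 0 (0->0 ok)
  t17 'z' -> {0,3,4}, take 3 (0->3 ok)
  t18 'z' -> {0,3,4}, take 0 (3->0 ok)
  t19 'y' -> {1}, take 1 (0->1 ok)
  t20 'x' -> {2}, take 2 (1->2 ok)
  t21 'x' -> {2}, take 2 (2->2 ok)

0,3,3,0,1,1,4,0,1,1,0,0,3,3,3,0,0,3,0,1,2,2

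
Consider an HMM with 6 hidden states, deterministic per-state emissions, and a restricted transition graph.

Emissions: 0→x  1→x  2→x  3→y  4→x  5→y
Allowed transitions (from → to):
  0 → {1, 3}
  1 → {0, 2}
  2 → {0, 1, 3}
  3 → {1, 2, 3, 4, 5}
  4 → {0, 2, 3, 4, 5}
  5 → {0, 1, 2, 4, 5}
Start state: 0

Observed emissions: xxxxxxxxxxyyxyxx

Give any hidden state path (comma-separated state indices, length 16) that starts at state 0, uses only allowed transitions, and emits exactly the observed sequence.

  [0] x  {0,1,2,4}  => 0  start
  [1] x  {0,1,2,4}  => 1  0->1 ok
  [2] x  {0,1,2,4}  => 2  1->2 ok
  [3] x  {0,1,2,4}  => 1  2->1 ok
  [4] x  {0,1,2,4}  => 2  1->2 ok
  [5] x  {0,1,2,4}  => 1  2->1 ok
  [6] x  {0,1,2,4}  => 2  1->2 ok
  [7] x  {0,1,2,4}  => 1  2->1 ok
  [8] x  {0,1,2,4}  => 2  1->2 ok
  [9] x  {0,1,2,4}  => 0  2->0 ok
  [10] y  {3,5}  => 3  0->3 ok
  [11] y  {3,5}  => 3  3->3 ok
  [12] x  {0,1,2,4}  => 2  3->2 ok
  [13] y  {3,5}  => 3  2->3 ok
  [14] x  {0,1,2,4}  => 2  3->2 ok
  [15] x  {0,1,2,4}  => 1  2->1 ok

0,1,2,1,2,1,2,1,2,0,3,3,2,3,2,1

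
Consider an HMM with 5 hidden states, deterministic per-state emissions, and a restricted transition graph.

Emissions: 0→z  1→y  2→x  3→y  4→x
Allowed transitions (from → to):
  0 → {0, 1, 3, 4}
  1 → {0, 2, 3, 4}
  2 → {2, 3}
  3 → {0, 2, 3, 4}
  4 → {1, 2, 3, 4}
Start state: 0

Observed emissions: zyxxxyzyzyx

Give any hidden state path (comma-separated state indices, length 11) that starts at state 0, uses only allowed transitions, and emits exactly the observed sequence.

0,3,2,2,2,3,0,1,0,3,2

  0: obs=z cand={0} pick 0 [start]
  1: obs=y cand={1,3} pick 3 [0->3 ok]
  2: obs=x cand={2,4} pick 2 [3->2 ok]
  3: obs=x cand={2,4} pick 2 [2->2 ok]
  4: obs=x cand={2,4} pick 2 [2->2 ok]
  5: obs=y cand={1,3} pick 3 [2->3 ok]
  6: obs=z cand={0} pick 0 [3->0 ok]
  7: obs=y cand={1,3} pick 1 [0->1 ok]
  8: obs=z cand={0} pick 0 [1->0 ok]
  9: obs=y cand={1,3} pick 3 [0->3 ok]
  10: obs=x cand={2,4} pick 2 [3->2 ok]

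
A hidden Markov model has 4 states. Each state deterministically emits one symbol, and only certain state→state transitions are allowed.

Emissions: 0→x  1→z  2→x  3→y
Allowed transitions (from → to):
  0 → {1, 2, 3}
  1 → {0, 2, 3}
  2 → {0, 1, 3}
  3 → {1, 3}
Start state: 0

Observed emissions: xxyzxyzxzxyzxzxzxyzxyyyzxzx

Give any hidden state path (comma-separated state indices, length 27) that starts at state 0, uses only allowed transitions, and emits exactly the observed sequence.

0,2,3,1,0,3,1,2,1,2,3,1,0,1,2,1,0,3,1,0,3,3,3,1,2,1,2

  t0 'x' -> {0,2}, take 0 (start)
  t1 'x' -> {0,2}, take 2 (0->2 ok)
  t2 'y' -> {3}, take 3 (2->3 ok)
  t3 'z' -> {1}, take 1 (3->1 ok)
  t4 'x' -> {0,2}, take 0 (1->0 ok)
  t5 'y' -> {3}, take 3 (0->3 ok)
  t6 'z' -> {1}, take 1 (3->1 ok)
  t7 'x' -> {0,2}, take 2 (1->2 ok)
  t8 'z' -> {1}, take 1 (2->1 ok)
  t9 'x' -> {0,2}, take 2 (1->2 ok)
  t10 'y' -> {3}, take 3 (2->3 ok)
  t11 'z' -> {1}, take 1 (3->1 ok)
  t12 'x' -> {0,2}, take 0 (1->0 ok)
  t13 'z' -> {1}, take 1 (0->1 ok)
  t14 'x' -> {0,2}, take 2 (1->2 ok)
  t15 'z' -> {1}, take 1 (2->1 ok)
  t16 'x' -> {0,2}, take 0 (1->0 ok)
  t17 'y' -> {3}, take 3 (0->3 ok)
  t18 'z' -> {1}, take 1 (3->1 ok)
  t19 'x' -> {0,2}, take 0 (1->0 ok)
  t20 'y' -> {3}, take 3 (0->3 ok)
  t21 'y' -> {3}, take 3 (3->3 ok)
  t22 'y' -> {3}, take 3 (3->3 ok)
  t23 'z' -> {1}, take 1 (3->1 ok)
  t24 'x' -> {0,2}, take 2 (1->2 ok)
  t25 'z' -> {1}, take 1 (2->1 ok)
  t26 'x' -> {0,2}, take 2 (1->2 ok)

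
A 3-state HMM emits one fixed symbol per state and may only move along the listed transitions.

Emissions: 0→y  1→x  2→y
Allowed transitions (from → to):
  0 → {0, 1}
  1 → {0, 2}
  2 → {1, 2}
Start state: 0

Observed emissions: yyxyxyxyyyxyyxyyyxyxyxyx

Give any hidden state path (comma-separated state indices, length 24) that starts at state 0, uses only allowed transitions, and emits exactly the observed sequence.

  t0 'y' -> {0,2}, take 0 (start)
  t1 'y' -> {0,2}, take 0 (0->0 ok)
  t2 'x' -> {1}, take 1 (0->1 ok)
  t3 'y' -> {0,2}, take 0 (1->0 ok)
  t4 'x' -> {1}, take 1 (0->1 ok)
  t5 'y' -> {0,2}, take 0 (1->0 ok)
  t6 'x' -> {1}, take 1 (0->1 ok)
  t7 'y' -> {0,2}, take 0 (1->0 ok)
  t8 'y' -> {0,2}, take 0 (0->0 ok)
  t9 'y' -> {0,2}, take 0 (0->0 ok)
  t10 'x' -> {1}, take 1 (0->1 ok)
  t11 'y' -> {0,2}, take 2 (1->2 ok)
  t12 'y' -> {0,2}, take 2 (2->2 ok)
  t13 'x' -> {1}, take 1 (2->1 ok)
  t14 'y' -> {0,2}, take 0 (1->0 ok)
  t15 'y' -> {0,2}, take 0 (0->0 ok)
  t16 'y' -> {0,2}, take 0 (0->0 ok)
  t17 'x' -> {1}, take 1 (0->1 ok)
  t18 'y' -> {0,2}, take 0 (1->0 ok)
  t19 'x' -> {1}, take 1 (0->1 ok)
  t20 'y' -> {0,2}, take 0 (1->0 ok)
  t21 'x' -> {1}, take 1 (0->1 ok)
  t22 'y' -> {0,2}, take 2 (1->2 ok)
  t23 'x' -> {1}, take 1 (2->1 ok)

0,0,1,0,1,0,1,0,0,0,1,2,2,1,0,0,0,1,0,1,0,1,2,1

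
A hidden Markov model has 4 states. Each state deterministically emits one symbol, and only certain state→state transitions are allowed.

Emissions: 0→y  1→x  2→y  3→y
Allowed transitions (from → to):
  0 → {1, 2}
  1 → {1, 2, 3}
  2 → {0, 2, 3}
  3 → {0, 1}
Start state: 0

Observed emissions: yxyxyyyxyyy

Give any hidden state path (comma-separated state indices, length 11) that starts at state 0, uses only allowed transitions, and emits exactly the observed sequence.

  t0 'y' -> {0,2,3}, take 0 (start)
  t1 'x' -> {1}, take 1 (0->1 ok)
  t2 'y' -> {0,2,3}, take 3 (1->3 ok)
  t3 'x' -> {1}, take 1 (3->1 ok)
  t4 'y' -> {0,2,3}, take 2 (1->2 ok)
  t5 'y' -> {0,2,3}, take 2 (2->2 ok)
  t6 'y' -> {0,2,3}, take 0 (2->0 ok)
  t7 'x' -> {1}, take 1 (0->1 ok)
  t8 'y' -> {0,2,3}, take 2 (1->2 ok)
  t9 'y' -> {0,2,3}, take 2 (2->2 ok)
  t10 'y' -> {0,2,3}, take 2 (2->2 ok)

0,1,3,1,2,2,0,1,2,2,2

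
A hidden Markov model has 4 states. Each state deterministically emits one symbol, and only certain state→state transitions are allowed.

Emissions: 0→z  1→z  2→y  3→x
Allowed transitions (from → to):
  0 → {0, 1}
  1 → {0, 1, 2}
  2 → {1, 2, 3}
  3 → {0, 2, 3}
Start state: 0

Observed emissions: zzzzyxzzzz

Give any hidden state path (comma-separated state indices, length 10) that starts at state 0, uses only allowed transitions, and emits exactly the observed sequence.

0,1,1,1,2,3,0,0,0,0

  [0] z  {0,1}  => 0  start
  [1] z  {0,1}  => 1  0->1 ok
  [2] z  {0,1}  => 1  1->1 ok
  [3] z  {0,1}  => 1  1->1 ok
  [4] y  {2}  => 2  1->2 ok
  [5] x  {3}  => 3  2->3 ok
  [6] z  {0,1}  => 0  3->0 ok
  [7] z  {0,1}  => 0  0->0 ok
  [8] z  {0,1}  => 0  0->0 ok
  [9] z  {0,1}  => 0  0->0 ok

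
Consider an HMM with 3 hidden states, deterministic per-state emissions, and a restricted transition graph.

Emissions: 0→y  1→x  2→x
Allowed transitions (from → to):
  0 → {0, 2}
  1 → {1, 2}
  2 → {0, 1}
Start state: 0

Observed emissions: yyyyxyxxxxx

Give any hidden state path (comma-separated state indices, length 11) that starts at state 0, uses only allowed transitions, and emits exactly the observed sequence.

  0: obs=y cand={0} pick 0 [start]
  1: obs=y cand={0} pick 0 [0->0 ok]
  2: obs=y cand={0} pick 0 [0->0 ok]
  3: obs=y cand={0} pick 0 [0->0 ok]
  4: obs=x cand={1,2} pick 2 [0->2 ok]
  5: obs=y cand={0} pick 0 [2->0 ok]
  6: obs=x cand={1,2} pick 2 [0->2 ok]
  7: obs=x cand={1,2} pick 1 [2->1 ok]
  8: obs=x cand={1,2} pick 1 [1->1 ok]
  9: obs=x cand={1,2} pick 1 [1->1 ok]
  10: obs=x cand={1,2} pick 2 [1->2 ok]

0,0,0,0,2,0,2,1,1,1,2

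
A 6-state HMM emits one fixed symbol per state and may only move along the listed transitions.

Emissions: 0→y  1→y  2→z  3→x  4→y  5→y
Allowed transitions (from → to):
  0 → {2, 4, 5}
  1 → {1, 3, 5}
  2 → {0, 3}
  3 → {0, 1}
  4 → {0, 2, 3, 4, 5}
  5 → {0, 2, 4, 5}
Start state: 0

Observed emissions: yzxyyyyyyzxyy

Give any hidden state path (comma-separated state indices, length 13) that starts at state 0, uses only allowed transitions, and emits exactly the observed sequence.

  t0 'y' -> {0,1,4,5}, take 0 (start)
  t1 'z' -> {2}, take 2 (0->2 ok)
  t2 'x' -> {3}, take 3 (2->3 ok)
  t3 'y' -> {0,1,4,5}, take 1 (3->1 ok)
  t4 'y' -> {0,1,4,5}, take 1 (1->1 ok)
  t5 'y' -> {0,1,4,5}, take 5 (1->5 ok)
  t6 'y' -> {0,1,4,5}, take 0 (5->0 ok)
  t7 'y' -> {0,1,4,5}, take 5 (0->5 ok)
  t8 'y' -> {0,1,4,5}, take 5 (5->5 ok)
  t9 'z' -> {2}, take 2 (5->2 ok)
  t10 'x' -> {3}, take 3 (2->3 ok)
  t11 'y' -> {0,1,4,5}, take 1 (3->1 ok)
  t12 'y' -> {0,1,4,5}, take 5 (1->5 ok)

0,2,3,1,1,5,0,5,5,2,3,1,5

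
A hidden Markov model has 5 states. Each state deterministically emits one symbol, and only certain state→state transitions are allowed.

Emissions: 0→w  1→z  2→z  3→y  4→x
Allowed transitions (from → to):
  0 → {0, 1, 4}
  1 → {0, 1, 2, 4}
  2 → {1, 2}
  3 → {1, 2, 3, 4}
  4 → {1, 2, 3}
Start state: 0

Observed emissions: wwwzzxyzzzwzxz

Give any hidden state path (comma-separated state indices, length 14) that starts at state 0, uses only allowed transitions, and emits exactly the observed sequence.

  t0 'w' -> {0}, take 0 (start)
  t1 'w' -> {0}, take 0 (0->0 ok)
  t2 'w' -> {0}, take 0 (0->0 ok)
  t3 'z' -> {1,2}, take 1 (0->1 ok)
  t4 'z' -> {1,2}, take 1 (1->1 ok)
  t5 'x' -> {4}, take 4 (1->4 ok)
  t6 'y' -> {3}, take 3 (4->3 ok)
  t7 'z' -> {1,2}, take 2 (3->2 ok)
  t8 'z' -> {1,2}, take 1 (2->1 ok)
  t9 'z' -> {1,2}, take 1 (1->1 ok)
  t10 'w' -> {0}, take 0 (1->0 ok)
  t11 'z' -> {1,2}, take 1 (0->1 ok)
  t12 'x' -> {4}, take 4 (1->4 ok)
  t13 'z' -> {1,2}, take 1 (4->1 ok)

0,0,0,1,1,4,3,2,1,1,0,1,4,1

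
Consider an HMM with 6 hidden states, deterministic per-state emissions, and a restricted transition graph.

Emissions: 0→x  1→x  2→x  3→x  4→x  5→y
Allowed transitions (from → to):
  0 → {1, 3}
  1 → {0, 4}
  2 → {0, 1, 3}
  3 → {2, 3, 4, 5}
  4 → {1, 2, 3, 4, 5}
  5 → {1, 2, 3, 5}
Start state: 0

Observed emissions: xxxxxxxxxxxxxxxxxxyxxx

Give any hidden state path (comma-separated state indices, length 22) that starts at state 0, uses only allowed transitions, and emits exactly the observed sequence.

0,3,3,4,4,2,1,0,3,3,4,2,1,4,4,3,3,4,5,2,1,4

  0: obs=x cand={0,1,2,3,4} pick 0 [start]
  1: obs=x cand={0,1,2,3,4} pick 3 [0->3 ok]
  2: obs=x cand={0,1,2,3,4} pick 3 [3->3 ok]
  3: obs=x cand={0,1,2,3,4} pick 4 [3->4 ok]
  4: obs=x cand={0,1,2,3,4} pick 4 [4->4 ok]
  5: obs=x cand={0,1,2,3,4} pick 2 [4->2 ok]
  6: obs=x cand={0,1,2,3,4} pick 1 [2->1 ok]
  7: obs=x cand={0,1,2,3,4} pick 0 [1->0 ok]
  8: obs=x cand={0,1,2,3,4} pick 3 [0->3 ok]
  9: obs=x cand={0,1,2,3,4} pick 3 [3->3 ok]
  10: obs=x cand={0,1,2,3,4} pick 4 [3->4 ok]
  11: obs=x cand={0,1,2,3,4} pick 2 [4->2 ok]
  12: obs=x cand={0,1,2,3,4} pick 1 [2->1 ok]
  13: obs=x cand={0,1,2,3,4} pick 4 [1->4 ok]
  14: obs=x cand={0,1,2,3,4} pick 4 [4->4 ok]
  15: obs=x cand={0,1,2,3,4} pick 3 [4->3 ok]
  16: obs=x cand={0,1,2,3,4} pick 3 [3->3 ok]
  17: obs=x cand={0,1,2,3,4} pick 4 [3->4 ok]
  18: obs=y cand={5} pick 5 [4->5 ok]
  19: obs=x cand={0,1,2,3,4} pick 2 [5->2 ok]
  20: obs=x cand={0,1,2,3,4} pick 1 [2->1 ok]
  21: obs=x cand={0,1,2,3,4} pick 4 [1->4 ok]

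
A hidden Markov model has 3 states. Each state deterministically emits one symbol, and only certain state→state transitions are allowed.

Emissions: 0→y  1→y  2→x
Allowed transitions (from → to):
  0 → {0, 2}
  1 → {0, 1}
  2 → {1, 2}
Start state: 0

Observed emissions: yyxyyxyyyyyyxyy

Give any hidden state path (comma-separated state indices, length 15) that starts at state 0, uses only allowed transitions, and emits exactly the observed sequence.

0,0,2,1,0,2,1,1,1,1,0,0,2,1,0

  pos 0: y in {0,1}, choose 0; start
  pos 1: y in {0,1}, choose 0; 0->0 ok
  pos 2: x in {2}, choose 2; 0->2 ok
  pos 3: y in {0,1}, choose 1; 2->1 ok
  pos 4: y in {0,1}, choose 0; 1->0 ok
  pos 5: x in {2}, choose 2; 0->2 ok
  pos 6: y in {0,1}, choose 1; 2->1 ok
  pos 7: y in {0,1}, choose 1; 1->1 ok
  pos 8: y in {0,1}, choose 1; 1->1 ok
  pos 9: y in {0,1}, choose 1; 1->1 ok
  pos 10: y in {0,1}, choose 0; 1->0 ok
  pos 11: y in {0,1}, choose 0; 0->0 ok
  pos 12: x in {2}, choose 2; 0->2 ok
  pos 13: y in {0,1}, choose 1; 2->1 ok
  pos 14: y in {0,1}, choose 0; 1->0 ok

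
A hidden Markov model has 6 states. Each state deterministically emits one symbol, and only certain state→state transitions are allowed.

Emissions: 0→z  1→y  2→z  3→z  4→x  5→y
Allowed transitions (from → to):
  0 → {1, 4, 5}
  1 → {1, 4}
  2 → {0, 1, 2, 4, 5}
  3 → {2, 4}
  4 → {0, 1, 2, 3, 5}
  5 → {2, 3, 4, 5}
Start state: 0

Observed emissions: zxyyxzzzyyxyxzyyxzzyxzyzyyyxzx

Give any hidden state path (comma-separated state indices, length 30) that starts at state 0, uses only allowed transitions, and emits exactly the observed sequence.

  t0 'z' -> {0,2,3}, take 0 (start)
  t1 'x' -> {4}, take 4 (0->4 ok)
  t2 'y' -> {1,5}, take 5 (4->5 ok)
  t3 'y' -> {1,5}, take 5 (5->5 ok)
  t4 'x' -> {4}, take 4 (5->4 ok)
  t5 'z' -> {0,2,3}, take 3 (4->3 ok)
  t6 'z' -> {0,2,3}, take 2 (3->2 ok)
  t7 'z' -> {0,2,3}, take 0 (2->0 ok)
  t8 'y' -> {1,5}, take 1 (0->1 ok)
  t9 'y' -> {1,5}, take 1 (1->1 ok)
  t10 'x' -> {4}, take 4 (1->4 ok)
  t11 'y' -> {1,5}, take 1 (4->1 ok)
  t12 'x' -> {4}, take 4 (1->4 ok)
  t13 'z' -> {0,2,3}, take 0 (4->0 ok)
  t14 'y' -> {1,5}, take 1 (0->1 ok)
  t15 'y' -> {1,5}, take 1 (1->1 ok)
  t16 'x' -> {4}, take 4 (1->4 ok)
  t17 'z' -> {0,2,3}, take 2 (4->2 ok)
  t18 'z' -> {0,2,3}, take 0 (2->0 ok)
  t19 'y' -> {1,5}, take 5 (0->5 ok)
  t20 'x' -> {4}, take 4 (5->4 ok)
  t21 'z' -> {0,2,3}, take 0 (4->0 ok)
  t22 'y' -> {1,5}, take 5 (0->5 ok)
  t23 'z' -> {0,2,3}, take 2 (5->2 ok)
  t24 'y' -> {1,5}, take 1 (2->1 ok)
  t25 'y' -> {1,5}, take 1 (1->1 ok)
  t26 'y' -> {1,5}, take 1 (1->1 ok)
  t27 'x' -> {4}, take 4 (1->4 ok)
  t28 'z' -> {0,2,3}, take 2 (4->2 ok)
  t29 'x' -> {4}, take 4 (2->4 ok)

0,4,5,5,4,3,2,0,1,1,4,1,4,0,1,1,4,2,0,5,4,0,5,2,1,1,1,4,2,4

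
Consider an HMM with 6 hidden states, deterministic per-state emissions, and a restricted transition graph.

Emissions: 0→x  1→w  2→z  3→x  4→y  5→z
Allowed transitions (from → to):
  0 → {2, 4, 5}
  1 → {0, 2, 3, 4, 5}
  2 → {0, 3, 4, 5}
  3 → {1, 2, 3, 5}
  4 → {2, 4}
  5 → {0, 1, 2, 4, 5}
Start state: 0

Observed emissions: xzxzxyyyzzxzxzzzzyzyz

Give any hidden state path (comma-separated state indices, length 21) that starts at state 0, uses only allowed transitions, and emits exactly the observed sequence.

0,2,0,5,0,4,4,4,2,5,0,2,0,5,5,2,5,4,2,4,2

  [0] x  {0,3}  => 0  start
  [1] z  {2,5}  => 2  0->2 ok
  [2] x  {0,3}  => 0  2->0 ok
  [3] z  {2,5}  => 5  0->5 ok
  [4] x  {0,3}  => 0  5->0 ok
  [5] y  {4}  => 4  0->4 ok
  [6] y  {4}  => 4  4->4 ok
  [7] y  {4}  => 4  4->4 ok
  [8] z  {2,5}  => 2  4->2 ok
  [9] z  {2,5}  => 5  2->5 ok
  [10] x  {0,3}  => 0  5->0 ok
  [11] z  {2,5}  => 2  0->2 ok
  [12] x  {0,3}  => 0  2->0 ok
  [13] z  {2,5}  => 5  0->5 ok
  [14] z  {2,5}  => 5  5->5 ok
  [15] z  {2,5}  => 2  5->2 ok
  [16] z  {2,5}  => 5  2->5 ok
  [17] y  {4}  => 4  5->4 ok
  [18] z  {2,5}  => 2  4->2 ok
  [19] y  {4}  => 4  2->4 ok
  [20] z  {2,5}  => 2  4->2 ok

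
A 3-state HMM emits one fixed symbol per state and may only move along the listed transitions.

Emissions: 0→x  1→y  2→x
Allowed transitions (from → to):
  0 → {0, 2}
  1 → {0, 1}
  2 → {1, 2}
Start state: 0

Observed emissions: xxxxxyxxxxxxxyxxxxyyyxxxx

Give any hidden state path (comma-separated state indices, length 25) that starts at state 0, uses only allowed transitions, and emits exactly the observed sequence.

0,2,2,2,2,1,0,0,2,2,2,2,2,1,0,0,0,2,1,1,1,0,0,0,2

  t0 'x' -> {0,2}, take 0 (start)
  t1 'x' -> {0,2}, take 2 (0->2 ok)
  t2 'x' -> {0,2}, take 2 (2->2 ok)
  t3 'x' -> {0,2}, take 2 (2->2 ok)
  t4 'x' -> {0,2}, take 2 (2->2 ok)
  t5 'y' -> {1}, take 1 (2->1 ok)
  t6 'x' -> {0,2}, take 0 (1->0 ok)
  t7 'x' -> {0,2}, take 0 (0->0 ok)
  t8 'x' -> {0,2}, take 2 (0->2 ok)
  t9 'x' -> {0,2}, take 2 (2->2 ok)
  t10 'x' -> {0,2}, take 2 (2->2 ok)
  t11 'x' -> {0,2}, take 2 (2->2 ok)
  t12 'x' -> {0,2}, take 2 (2->2 ok)
  t13 'y' -> {1}, take 1 (2->1 ok)
  t14 'x' -> {0,2}, take 0 (1->0 ok)
  t15 'x' -> {0,2}, take 0 (0->0 ok)
  t16 'x' -> {0,2}, take 0 (0->0 ok)
  t17 'x' -> {0,2}, take 2 (0->2 ok)
  t18 'y' -> {1}, take 1 (2->1 ok)
  t19 'y' -> {1}, take 1 (1->1 ok)
  t20 'y' -> {1}, take 1 (1->1 ok)
  t21 'x' -> {0,2}, take 0 (1->0 ok)
  t22 'x' -> {0,2}, take 0 (0->0 ok)
  t23 'x' -> {0,2}, take 0 (0->0 ok)
  t24 'x' -> {0,2}, take 2 (0->2 ok)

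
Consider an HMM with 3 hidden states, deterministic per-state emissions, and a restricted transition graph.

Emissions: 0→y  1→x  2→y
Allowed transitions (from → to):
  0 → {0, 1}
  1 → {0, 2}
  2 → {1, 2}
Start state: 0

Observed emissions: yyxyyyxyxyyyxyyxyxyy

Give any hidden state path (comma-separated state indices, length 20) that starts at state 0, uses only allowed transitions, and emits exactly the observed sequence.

  0: obs=y cand={0,2} pick 0 [start]
  1: obs=y cand={0,2} pick 0 [0->0 ok]
  2: obs=x cand={1} pick 1 [0->1 ok]
  3: obs=y cand={0,2} pick 0 [1->0 ok]
  4: obs=y cand={0,2} pick 0 [0->0 ok]
  5: obs=y cand={0,2} pick 0 [0->0 ok]
  6: obs=x cand={1} pick 1 [0->1 ok]
  7: obs=y cand={0,2} pick 0 [1->0 ok]
  8: obs=x cand={1} pick 1 [0->1 ok]
  9: obs=y cand={0,2} pick 2 [1->2 ok]
  10: obs=y cand={0,2} pick 2 [2->2 ok]
  11: obs=y cand={0,2} pick 2 [2->2 ok]
  12: obs=x cand={1} pick 1 [2->1 ok]
  13: obs=y cand={0,2} pick 0 [1->0 ok]
  14: obs=y cand={0,2} pick 0 [0->0 ok]
  15: obs=x cand={1} pick 1 [0->1 ok]
  16: obs=y cand={0,2} pick 2 [1->2 ok]
  17: obs=x cand={1} pick 1 [2->1 ok]
  18: obs=y cand={0,2} pick 0 [1->0 ok]
  19: obs=y cand={0,2} pick 0 [0->0 ok]

0,0,1,0,0,0,1,0,1,2,2,2,1,0,0,1,2,1,0,0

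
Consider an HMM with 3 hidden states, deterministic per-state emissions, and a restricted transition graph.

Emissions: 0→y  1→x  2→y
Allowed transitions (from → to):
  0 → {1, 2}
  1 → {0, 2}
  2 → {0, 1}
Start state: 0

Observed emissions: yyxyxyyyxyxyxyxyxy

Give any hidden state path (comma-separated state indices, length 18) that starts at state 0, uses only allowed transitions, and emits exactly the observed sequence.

  0: obs=y cand={0,2} pick 0 [start]
  1: obs=y cand={0,2} pick 2 [0->2 ok]
  2: obs=x cand={1} pick 1 [2->1 ok]
  3: obs=y cand={0,2} pick 2 [1->2 ok]
  4: obs=x cand={1} pick 1 [2->1 ok]
  5: obs=y cand={0,2} pick 0 [1->0 ok]
  6: obs=y cand={0,2} pick 2 [0->2 ok]
  7: obs=y cand={0,2} pick 0 [2->0 ok]
  8: obs=x cand={1} pick 1 [0->1 ok]
  9: obs=y cand={0,2} pick 0 [1->0 ok]
  10: obs=x cand={1} pick 1 [0->1 ok]
  11: obs=y cand={0,2} pick 2 [1->2 ok]
  12: obs=x cand={1} pick 1 [2->1 ok]
  13: obs=y cand={0,2} pick 0 [1->0 ok]
  14: obs=x cand={1} pick 1 [0->1 ok]
  15: obs=y cand={0,2} pick 0 [1->0 ok]
  16: obs=x cand={1} pick 1 [0->1 ok]
  17: obs=y cand={0,2} pick 2 [1->2 ok]

0,2,1,2,1,0,2,0,1,0,1,2,1,0,1,0,1,2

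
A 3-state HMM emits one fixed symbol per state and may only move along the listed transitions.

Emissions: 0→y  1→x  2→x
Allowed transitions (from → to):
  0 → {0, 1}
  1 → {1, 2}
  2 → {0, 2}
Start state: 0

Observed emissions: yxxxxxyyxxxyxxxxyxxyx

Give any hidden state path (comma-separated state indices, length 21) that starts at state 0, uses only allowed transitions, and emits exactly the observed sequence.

  0: obs=y cand={0} pick 0 [start]
  1: obs=x cand={1,2} pick 1 [0->1 ok]
  2: obs=x cand={1,2} pick 1 [1->1 ok]
  3: obs=x cand={1,2} pick 2 [1->2 ok]
  4: obs=x cand={1,2} pick 2 [2->2 ok]
  5: obs=x cand={1,2} pick 2 [2->2 ok]
  6: obs=y cand={0} pick 0 [2->0 ok]
  7: obs=y cand={0} pick 0 [0->0 ok]
  8: obs=x cand={1,2} pick 1 [0->1 ok]
  9: obs=x cand={1,2} pick 2 [1->2 ok]
  10: obs=x cand={1,2} pick 2 [2->2 ok]
  11: obs=y cand={0} pick 0 [2->0 ok]
  12: obs=x cand={1,2} pick 1 [0->1 ok]
  13: obs=x cand={1,2} pick 1 [1->1 ok]
  14: obs=x cand={1,2} pick 1 [1->1 ok]
  15: obs=x cand={1,2} pick 2 [1->2 ok]
  16: obs=y cand={0} pick 0 [2->0 ok]
  17: obs=x cand={1,2} pick 1 [0->1 ok]
  18: obs=x cand={1,2} pick 2 [1->2 ok]
  19: obs=y cand={0} pick 0 [2->0 ok]
  20: obs=x cand={1,2} pick 1 [0->1 ok]

0,1,1,2,2,2,0,0,1,2,2,0,1,1,1,2,0,1,2,0,1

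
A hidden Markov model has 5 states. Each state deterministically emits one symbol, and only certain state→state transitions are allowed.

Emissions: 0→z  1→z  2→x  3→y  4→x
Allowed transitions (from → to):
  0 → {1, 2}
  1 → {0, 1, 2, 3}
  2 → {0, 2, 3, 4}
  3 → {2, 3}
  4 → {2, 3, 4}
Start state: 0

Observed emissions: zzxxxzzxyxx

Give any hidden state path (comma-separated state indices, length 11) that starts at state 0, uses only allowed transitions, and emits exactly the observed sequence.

0,1,2,4,2,0,1,2,3,2,2

  pos 0: z in {0,1}, choose 0; start
  pos 1: z in {0,1}, choose 1; 0->1 ok
  pos 2: x in {2,4}, choose 2; 1->2 ok
  pos 3: x in {2,4}, choose 4; 2->4 ok
  pos 4: x in {2,4}, choose 2; 4->2 ok
  pos 5: z in {0,1}, choose 0; 2->0 ok
  pos 6: z in {0,1}, choose 1; 0->1 ok
  pos 7: x in {2,4}, choose 2; 1->2 ok
  pos 8: y in {3}, choose 3; 2->3 ok
  pos 9: x in {2,4}, choose 2; 3->2 ok
  pos 10: x in {2,4}, choose 2; 2->2 ok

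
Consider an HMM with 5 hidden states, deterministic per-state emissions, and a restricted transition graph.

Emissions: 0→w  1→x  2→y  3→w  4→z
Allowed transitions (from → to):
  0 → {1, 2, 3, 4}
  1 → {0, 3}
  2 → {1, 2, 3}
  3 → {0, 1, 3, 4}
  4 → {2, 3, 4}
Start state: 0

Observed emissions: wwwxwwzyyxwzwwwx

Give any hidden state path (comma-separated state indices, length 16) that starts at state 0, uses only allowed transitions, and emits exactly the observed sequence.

  0: obs=w cand={0,3} pick 0 [start]
  1: obs=w cand={0,3} pick 3 [0->3 ok]
  2: obs=w cand={0,3} pick 0 [3->0 ok]
  3: obs=x cand={1} pick 1 [0->1 ok]
  4: obs=w cand={0,3} pick 0 [1->0 ok]
  5: obs=w cand={0,3} pick 3 [0->3 ok]
  6: obs=z cand={4} pick 4 [3->4 ok]
  7: obs=y cand={2} pick 2 [4->2 ok]
  8: obs=y cand={2} pick 2 [2->2 ok]
  9: obs=x cand={1} pick 1 [2->1 ok]
  10: obs=w cand={0,3} pick 0 [1->0 ok]
  11: obs=z cand={4} pick 4 [0->4 ok]
  12: obs=w cand={0,3} pick 3 [4->3 ok]
  13: obs=w cand={0,3} pick 3 [3->3 ok]
  14: obs=w cand={0,3} pick 3 [3->3 ok]
  15: obs=x cand={1} pick 1 [3->1 ok]

0,3,0,1,0,3,4,2,2,1,0,4,3,3,3,1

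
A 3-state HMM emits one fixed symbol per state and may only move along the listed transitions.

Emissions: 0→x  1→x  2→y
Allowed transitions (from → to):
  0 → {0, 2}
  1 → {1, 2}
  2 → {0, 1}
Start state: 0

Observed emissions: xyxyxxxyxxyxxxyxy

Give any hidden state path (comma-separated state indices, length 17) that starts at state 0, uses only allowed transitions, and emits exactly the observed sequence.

  0: obs=x cand={0,1} pick 0 [start]
  1: obs=y cand={2} pick 2 [0->2 ok]
  2: obs=x cand={0,1} pick 1 [2->1 ok]
  3: obs=y cand={2} pick 2 [1->2 ok]
  4: obs=x cand={0,1} pick 0 [2->0 ok]
  5: obs=x cand={0,1} pick 0 [0->0 ok]
  6: obs=x cand={0,1} pick 0 [0->0 ok]
  7: obs=y cand={2} pick 2 [0->2 ok]
  8: obs=x cand={0,1} pick 0 [2->0 ok]
  9: obs=x cand={0,1} pick 0 [0->0 ok]
  10: obs=y cand={2} pick 2 [0->2 ok]
  11: obs=x cand={0,1} pick 1 [2->1 ok]
  12: obs=x cand={0,1} pick 1 [1->1 ok]
  13: obs=x cand={0,1} pick 1 [1->1 ok]
  14: obs=y cand={2} pick 2 [1->2 ok]
  15: obs=x cand={0,1} pick 0 [2->0 ok]
  16: obs=y cand={2} pick 2 [0->2 ok]

0,2,1,2,0,0,0,2,0,0,2,1,1,1,2,0,2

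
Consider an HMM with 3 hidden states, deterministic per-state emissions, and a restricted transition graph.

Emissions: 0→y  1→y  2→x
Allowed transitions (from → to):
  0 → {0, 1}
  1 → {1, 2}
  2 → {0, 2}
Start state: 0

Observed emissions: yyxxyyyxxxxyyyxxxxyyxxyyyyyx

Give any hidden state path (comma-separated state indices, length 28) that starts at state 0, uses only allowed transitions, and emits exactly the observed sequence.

0,1,2,2,0,1,1,2,2,2,2,0,0,1,2,2,2,2,0,1,2,2,0,0,0,0,1,2

  pos 0: y in {0,1}, choose 0; start
  pos 1: y in {0,1}, choose 1; 0->1 ok
  pos 2: x in {2}, choose 2; 1->2 ok
  pos 3: x in {2}, choose 2; 2->2 ok
  pos 4: y in {0,1}, choose 0; 2->0 ok
  pos 5: y in {0,1}, choose 1; 0->1 ok
  pos 6: y in {0,1}, choose 1; 1->1 ok
  pos 7: x in {2}, choose 2; 1->2 ok
  pos 8: x in {2}, choose 2; 2->2 ok
  pos 9: x in {2}, choose 2; 2->2 ok
  pos 10: x in {2}, choose 2; 2->2 ok
  pos 11: y in {0,1}, choose 0; 2->0 ok
  pos 12: y in {0,1}, choose 0; 0->0 ok
  pos 13: y in {0,1}, choose 1; 0->1 ok
  pos 14: x in {2}, choose 2; 1->2 ok
  pos 15: x in {2}, choose 2; 2->2 ok
  pos 16: x in {2}, choose 2; 2->2 ok
  pos 17: x in {2}, choose 2; 2->2 ok
  pos 18: y in {0,1}, choose 0; 2->0 ok
  pos 19: y in {0,1}, choose 1; 0->1 ok
  pos 20: x in {2}, choose 2; 1->2 ok
  pos 21: x in {2}, choose 2; 2->2 ok
  pos 22: y in {0,1}, choose 0; 2->0 ok
  pos 23: y in {0,1}, choose 0; 0->0 ok
  pos 24: y in {0,1}, choose 0; 0->0 ok
  pos 25: y in {0,1}, choose 0; 0->0 ok
  pos 26: y in {0,1}, choose 1; 0->1 ok
  pos 27: x in {2}, choose 2; 1->2 ok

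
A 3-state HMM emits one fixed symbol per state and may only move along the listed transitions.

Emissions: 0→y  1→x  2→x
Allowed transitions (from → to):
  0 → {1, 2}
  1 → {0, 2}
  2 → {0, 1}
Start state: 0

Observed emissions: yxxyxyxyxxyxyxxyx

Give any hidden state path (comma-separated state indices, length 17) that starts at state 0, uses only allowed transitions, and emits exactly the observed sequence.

  0: obs=y cand={0} pick 0 [start]
  1: obs=x cand={1,2} pick 1 [0->1 ok]
  2: obs=x cand={1,2} pick 2 [1->2 ok]
  3: obs=y cand={0} pick 0 [2->0 ok]
  4: obs=x cand={1,2} pick 2 [0->2 ok]
  5: obs=y cand={0} pick 0 [2->0 ok]
  6: obs=x cand={1,2} pick 1 [0->1 ok]
  7: obs=y cand={0} pick 0 [1->0 ok]
  8: obs=x cand={1,2} pick 1 [0->1 ok]
  9: obs=x cand={1,2} pick 2 [1->2 ok]
  10: obs=y cand={0} pick 0 [2->0 ok]
  11: obs=x cand={1,2} pick 2 [0->2 ok]
  12: obs=y cand={0} pick 0 [2->0 ok]
  13: obs=x cand={1,2} pick 2 [0->2 ok]
  14: obs=x cand={1,2} pick 1 [2->1 ok]
  15: obs=y cand={0} pick 0 [1->0 ok]
  16: obs=x cand={1,2} pick 2 [0->2 ok]

0,1,2,0,2,0,1,0,1,2,0,2,0,2,1,0,2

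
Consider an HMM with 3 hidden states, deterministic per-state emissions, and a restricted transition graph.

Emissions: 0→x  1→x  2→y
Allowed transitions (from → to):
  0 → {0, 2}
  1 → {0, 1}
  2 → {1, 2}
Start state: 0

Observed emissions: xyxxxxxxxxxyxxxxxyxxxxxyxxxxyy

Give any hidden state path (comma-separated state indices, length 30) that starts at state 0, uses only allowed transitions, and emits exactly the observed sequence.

  t0 'x' -> {0,1}, take 0 (start)
  t1 'y' -> {2}, take 2 (0->2 ok)
  t2 'x' -> {0,1}, take 1 (2->1 ok)
  t3 'x' -> {0,1}, take 1 (1->1 ok)
  t4 'x' -> {0,1}, take 0 (1->0 ok)
  t5 'x' -> {0,1}, take 0 (0->0 ok)
  t6 'x' -> {0,1}, take 0 (0->0 ok)
  t7 'x' -> {0,1}, take 0 (0->0 ok)
  t8 'x' -> {0,1}, take 0 (0->0 ok)
  t9 'x' -> {0,1}, take 0 (0->0 ok)
  t10 'x' -> {0,1}, take 0 (0->0 ok)
  t11 'y' -> {2}, take 2 (0->2 ok)
  t12 'x' -> {0,1}, take 1 (2->1 ok)
  t13 'x' -> {0,1}, take 1 (1->1 ok)
  t14 'x' -> {0,1}, take 1 (1->1 ok)
  t15 'x' -> {0,1}, take 0 (1->0 ok)
  t16 'x' -> {0,1}, take 0 (0->0 ok)
  t17 'y' -> {2}, take 2 (0->2 ok)
  t18 'x' -> {0,1}, take 1 (2->1 ok)
  t19 'x' -> {0,1}, take 1 (1->1 ok)
  t20 'x' -> {0,1}, take 1 (1->1 ok)
  t21 'x' -> {0,1}, take 1 (1->1 ok)
  t22 'x' -> {0,1}, take 0 (1->0 ok)
  t23 'y' -> {2}, take 2 (0->2 ok)
  t24 'x' -> {0,1}, take 1 (2->1 ok)
  t25 'x' -> {0,1}, take 1 (1->1 ok)
  t26 'x' -> {0,1}, take 1 (1->1 ok)
  t27 'x' -> {0,1}, take 0 (1->0 ok)
  t28 'y' -> {2}, take 2 (0->2 ok)
  t29 'y' -> {2}, take 2 (2->2 ok)

0,2,1,1,0,0,0,0,0,0,0,2,1,1,1,0,0,2,1,1,1,1,0,2,1,1,1,0,2,2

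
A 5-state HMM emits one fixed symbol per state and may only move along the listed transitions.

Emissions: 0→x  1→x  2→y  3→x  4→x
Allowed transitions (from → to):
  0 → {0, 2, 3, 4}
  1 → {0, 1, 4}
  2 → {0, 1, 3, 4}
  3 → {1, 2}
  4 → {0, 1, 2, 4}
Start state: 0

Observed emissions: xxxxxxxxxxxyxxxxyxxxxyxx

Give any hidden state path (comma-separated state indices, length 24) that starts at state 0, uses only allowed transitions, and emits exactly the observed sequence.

  t0 'x' -> {0,1,3,4}, take 0 (start)
  t1 'x' -> {0,1,3,4}, take 4 (0->4 ok)
  t2 'x' -> {0,1,3,4}, take 0 (4->0 ok)
  t3 'x' -> {0,1,3,4}, take 3 (0->3 ok)
  t4 'x' -> {0,1,3,4}, take 1 (3->1 ok)
  t5 'x' -> {0,1,3,4}, take 4 (1->4 ok)
  t6 'x' -> {0,1,3,4}, take 4 (4->4 ok)
  t7 'x' -> {0,1,3,4}, take 0 (4->0 ok)
  t8 'x' -> {0,1,3,4}, take 4 (0->4 ok)
  t9 'x' -> {0,1,3,4}, take 0 (4->0 ok)
  t10 'x' -> {0,1,3,4}, take 4 (0->4 ok)
  t11 'y' -> {2}, take 2 (4->2 ok)
  t12 'x' -> {0,1,3,4}, take 1 (2->1 ok)
  t13 'x' -> {0,1,3,4}, take 4 (1->4 ok)
  t14 'x' -> {0,1,3,4}, take 1 (4->1 ok)
  t15 'x' -> {0,1,3,4}, take 0 (1->0 ok)
  t16 'y' -> {2}, take 2 (0->2 ok)
  t17 'x' -> {0,1,3,4}, take 1 (2->1 ok)
  t18 'x' -> {0,1,3,4}, take 4 (1->4 ok)
  t19 'x' -> {0,1,3,4}, take 4 (4->4 ok)
  t20 'x' -> {0,1,3,4}, take 4 (4->4 ok)
  t21 'y' -> {2}, take 2 (4->2 ok)
  t22 'x' -> {0,1,3,4}, take 1 (2->1 ok)
  t23 'x' -> {0,1,3,4}, take 0 (1->0 ok)

0,4,0,3,1,4,4,0,4,0,4,2,1,4,1,0,2,1,4,4,4,2,1,0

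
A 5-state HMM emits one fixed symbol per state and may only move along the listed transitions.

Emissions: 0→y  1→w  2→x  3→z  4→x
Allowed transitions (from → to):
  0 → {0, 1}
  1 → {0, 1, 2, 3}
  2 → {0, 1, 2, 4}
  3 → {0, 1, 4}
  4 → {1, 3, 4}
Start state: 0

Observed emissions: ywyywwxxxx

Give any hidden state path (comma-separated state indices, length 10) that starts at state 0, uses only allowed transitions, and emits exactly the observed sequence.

  t0 'y' -> {0}, take 0 (start)
  t1 'w' -> {1}, take 1 (0->1 ok)
  t2 'y' -> {0}, take 0 (1->0 ok)
  t3 'y' -> {0}, take 0 (0->0 ok)
  t4 'w' -> {1}, take 1 (0->1 ok)
  t5 'w' -> {1}, take 1 (1->1 ok)
  t6 'x' -> {2,4}, take 2 (1->2 ok)
  t7 'x' -> {2,4}, take 2 (2->2 ok)
  t8 'x' -> {2,4}, take 2 (2->2 ok)
  t9 'x' -> {2,4}, take 4 (2->4 ok)

0,1,0,0,1,1,2,2,2,4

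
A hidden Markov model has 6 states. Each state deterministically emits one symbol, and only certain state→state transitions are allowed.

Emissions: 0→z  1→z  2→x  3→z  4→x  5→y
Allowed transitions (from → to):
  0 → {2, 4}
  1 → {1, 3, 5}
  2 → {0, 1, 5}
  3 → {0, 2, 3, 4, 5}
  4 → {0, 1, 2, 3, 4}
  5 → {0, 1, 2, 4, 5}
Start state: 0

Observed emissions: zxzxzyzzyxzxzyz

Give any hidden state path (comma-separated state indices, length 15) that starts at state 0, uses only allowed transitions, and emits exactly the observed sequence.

0,2,0,2,1,5,1,3,5,4,0,2,1,5,0

  t0 'z' -> {0,1,3}, take 0 (start)
  t1 'x' -> {2,4}, take 2 (0->2 ok)
  t2 'z' -> {0,1,3}, take 0 (2->0 ok)
  t3 'x' -> {2,4}, take 2 (0->2 ok)
  t4 'z' -> {0,1,3}, take 1 (2->1 ok)
  t5 'y' -> {5}, take 5 (1->5 ok)
  t6 'z' -> {0,1,3}, take 1 (5->1 ok)
  t7 'z' -> {0,1,3}, take 3 (1->3 ok)
  t8 'y' -> {5}, take 5 (3->5 ok)
  t9 'x' -> {2,4}, take 4 (5->4 ok)
  t10 'z' -> {0,1,3}, take 0 (4->0 ok)
  t11 'x' -> {2,4}, take 2 (0->2 ok)
  t12 'z' -> {0,1,3}, take 1 (2->1 ok)
  t13 'y' -> {5}, take 5 (1->5 ok)
  t14 'z' -> {0,1,3}, take 0 (5->0 ok)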